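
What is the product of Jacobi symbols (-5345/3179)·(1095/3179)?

-1

By multiplicativity, (-5345·1095/3179) = (-5345/3179)·(1095/3179).
First factor (-5345/3179):
(-5345/3179)
  = -(5345/3179)    [3179 ≡ 3 mod 4 ⇒ (-1/3179) = -1]
  = -(2166/3179)    [5345 ≡ 2166 mod 3179]
  = (1083/3179)    [3179 ≡ 3 mod 8 ⇒ (2/3179) = -1]
  = -(3179/1083)    [QR: both ≡ 3 mod 4, sign flips]
  = -(1013/1083)    [3179 ≡ 1013 mod 1083]
  = -(1083/1013)    [QR: 1013 ≡ 1 mod 4, sign kept]
  = -(70/1013)    [1083 ≡ 70 mod 1013]
  = (35/1013)    [1013 ≡ 5 mod 8 ⇒ (2/1013) = -1]
  = (1013/35)    [QR: 1013 ≡ 1 mod 4, sign kept]
  = (33/35)    [1013 ≡ 33 mod 35]
  = (35/33)    [QR: 33 ≡ 1 mod 4, sign kept]
  = (2/33)    [35 ≡ 2 mod 33]
  = (1/33)    [33 ≡ 1 mod 8 ⇒ (2/33) = +1]
  = 1    [(1/33) = 1]
Second factor (1095/3179):
(1095/3179)
  = -(3179/1095)    [QR: both ≡ 3 mod 4, sign flips]
  = -(989/1095)    [3179 ≡ 989 mod 1095]
  = -(1095/989)    [QR: 989 ≡ 1 mod 4, sign kept]
  = -(106/989)    [1095 ≡ 106 mod 989]
  = (53/989)    [989 ≡ 5 mod 8 ⇒ (2/989) = -1]
  = (989/53)    [QR: 53 ≡ 1 mod 4, sign kept]
  = (35/53)    [989 ≡ 35 mod 53]
  = (53/35)    [QR: 53 ≡ 1 mod 4, sign kept]
  = (18/35)    [53 ≡ 18 mod 35]
  = -(9/35)    [35 ≡ 3 mod 8 ⇒ (2/35) = -1]
  = -(35/9)    [QR: 9 ≡ 1 mod 4, sign kept]
  = -(8/9)    [35 ≡ 8 mod 9]
  = -(1/9)    [9 ≡ 1 mod 8 ⇒ (2/9)^3 = +1]
  = -1    [(1/9) = 1]
Product: (1)·(-1) = -1.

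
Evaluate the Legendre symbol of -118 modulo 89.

-1

(-118/89)
  = (60/89)    [-118 ≡ 60 mod 89]
  = (15/89)    [89 ≡ 1 mod 8 ⇒ (2/89)^2 = +1]
  = (89/15)    [QR: 89 ≡ 1 mod 4, sign kept]
  = (14/15)    [89 ≡ 14 mod 15]
  = (7/15)    [15 ≡ 7 mod 8 ⇒ (2/15) = +1]
  = -(15/7)    [QR: both ≡ 3 mod 4, sign flips]
  = -(1/7)    [15 ≡ 1 mod 7]
  = -1    [(1/7) = 1]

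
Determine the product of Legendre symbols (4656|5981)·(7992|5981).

1

By multiplicativity, (4656·7992|5981) = (4656|5981)·(7992|5981).
First factor (4656|5981):
Factor out 2: 4656 = 2^4·291. Since 5981 ≡ 5 (mod 8), (2|5981) = -1, and (2|5981)^4 = +1. Now have (291|5981).
5981 ≡ 1 (mod 4), so quadratic reciprocity gives (291|5981) = (5981|291). Reduce: 5981 ≡ 161 (mod 291). Now have (161|291).
161 ≡ 1 (mod 4), so quadratic reciprocity gives (161|291) = (291|161). Reduce: 291 ≡ 130 (mod 161). Now have (130|161).
Factor out 2: 130 = 2·65. Since 161 ≡ 1 (mod 8), (2|161) = +1. Now have (65|161).
65 ≡ 1 (mod 4), so quadratic reciprocity gives (65|161) = (161|65). Reduce: 161 ≡ 31 (mod 65). Now have (31|65).
65 ≡ 1 (mod 4), so quadratic reciprocity gives (31|65) = (65|31). Reduce: 65 ≡ 3 (mod 31). Now have (3|31).
Both 3 ≡ 3 and 31 ≡ 3 (mod 4), so reciprocity gives (3|31) = -(31|3). Reduce: 31 ≡ 1 (mod 3). Now have -(1|3).
(1|3) = 1. Collecting the sign factors: -1.
Second factor (7992|5981):
Reduce the numerator: 7992 ≡ 2011 (mod 5981), so (7992|5981) = (2011|5981).
5981 ≡ 1 (mod 4), so quadratic reciprocity gives (2011|5981) = (5981|2011). Reduce: 5981 ≡ 1959 (mod 2011). Now have (1959|2011).
Both 1959 ≡ 3 and 2011 ≡ 3 (mod 4), so reciprocity gives (1959|2011) = -(2011|1959). Reduce: 2011 ≡ 52 (mod 1959). Now have -(52|1959).
Factor out 2: 52 = 2^2·13. Since 1959 ≡ 7 (mod 8), (2|1959) = +1, and (2|1959)^2 = +1. Now have -(13|1959).
13 ≡ 1 (mod 4), so quadratic reciprocity gives (13|1959) = (1959|13). Reduce: 1959 ≡ 9 (mod 13). Now have -(9|13).
9 ≡ 1 (mod 4), so quadratic reciprocity gives (9|13) = (13|9). Reduce: 13 ≡ 4 (mod 9). Now have -(4|9).
Factor out 2: 4 = 2^2. Since 9 ≡ 1 (mod 8), (2|9) = +1, and (2|9)^2 = +1. Now have -(1|9).
(1|9) = 1. Collecting the sign factors: -1.
Product: (-1)·(-1) = 1.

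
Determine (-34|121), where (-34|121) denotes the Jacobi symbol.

1

Pull out -1: (-34|121) = (-1|121)·(34|121). Since 121 ≡ 1 (mod 4), (-1|121) = +1. Now have (34|121).
Factor out 2: 34 = 2·17. Since 121 ≡ 1 (mod 8), (2|121) = +1. Now have (17|121).
17 ≡ 1 (mod 4), so quadratic reciprocity gives (17|121) = (121|17). Reduce: 121 ≡ 2 (mod 17). Now have (2|17).
Factor out 2: 2 = 2. Since 17 ≡ 1 (mod 8), (2|17) = +1. Now have (1|17).
(1|17) = 1. Collecting the sign factors: 1.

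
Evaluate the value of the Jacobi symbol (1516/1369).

1

Reduce the numerator: 1516 ≡ 147 (mod 1369), so (1516/1369) = (147/1369).
1369 ≡ 1 (mod 4), so quadratic reciprocity gives (147/1369) = (1369/147). Reduce: 1369 ≡ 46 (mod 147). Now have (46/147).
Factor out 2: 46 = 2·23. Since 147 ≡ 3 (mod 8), (2/147) = -1. Now have -(23/147).
Both 23 ≡ 3 and 147 ≡ 3 (mod 4), so reciprocity gives (23/147) = -(147/23). Reduce: 147 ≡ 9 (mod 23). Now have (9/23).
9 ≡ 1 (mod 4), so quadratic reciprocity gives (9/23) = (23/9). Reduce: 23 ≡ 5 (mod 9). Now have (5/9).
5 ≡ 1 (mod 4), so quadratic reciprocity gives (5/9) = (9/5). Reduce: 9 ≡ 4 (mod 5). Now have (4/5).
Factor out 2: 4 = 2^2. Since 5 ≡ 5 (mod 8), (2/5) = -1, and (2/5)^2 = +1. Now have (1/5).
(1/5) = 1. Collecting the sign factors: 1.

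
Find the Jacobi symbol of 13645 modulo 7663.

Reduce the numerator: 13645 ≡ 5982 (mod 7663), so (13645/7663) = (5982/7663).
Factor out 2: 5982 = 2·2991. Since 7663 ≡ 7 (mod 8), (2/7663) = +1. Now have (2991/7663).
Both 2991 ≡ 3 and 7663 ≡ 3 (mod 4), so reciprocity gives (2991/7663) = -(7663/2991). Reduce: 7663 ≡ 1681 (mod 2991). Now have -(1681/2991).
1681 ≡ 1 (mod 4), so quadratic reciprocity gives (1681/2991) = (2991/1681). Reduce: 2991 ≡ 1310 (mod 1681). Now have -(1310/1681).
Factor out 2: 1310 = 2·655. Since 1681 ≡ 1 (mod 8), (2/1681) = +1. Now have -(655/1681).
1681 ≡ 1 (mod 4), so quadratic reciprocity gives (655/1681) = (1681/655). Reduce: 1681 ≡ 371 (mod 655). Now have -(371/655).
Both 371 ≡ 3 and 655 ≡ 3 (mod 4), so reciprocity gives (371/655) = -(655/371). Reduce: 655 ≡ 284 (mod 371). Now have (284/371).
Factor out 2: 284 = 2^2·71. Since 371 ≡ 3 (mod 8), (2/371) = -1, and (2/371)^2 = +1. Now have (71/371).
Both 71 ≡ 3 and 371 ≡ 3 (mod 4), so reciprocity gives (71/371) = -(371/71). Reduce: 371 ≡ 16 (mod 71). Now have -(16/71).
Factor out 2: 16 = 2^4. Since 71 ≡ 7 (mod 8), (2/71) = +1, and (2/71)^4 = +1. Now have -(1/71).
(1/71) = 1. Collecting the sign factors: -1.

-1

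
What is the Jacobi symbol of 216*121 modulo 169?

1

By multiplicativity, (216·121/169) = (216/169)·(121/169).
First factor (216/169):
(216/169)
  = (47/169)    [216 ≡ 47 mod 169]
  = (169/47)    [QR: 169 ≡ 1 mod 4, sign kept]
  = (28/47)    [169 ≡ 28 mod 47]
  = (7/47)    [47 ≡ 7 mod 8 ⇒ (2/47)^2 = +1]
  = -(47/7)    [QR: both ≡ 3 mod 4, sign flips]
  = -(5/7)    [47 ≡ 5 mod 7]
  = -(7/5)    [QR: 5 ≡ 1 mod 4, sign kept]
  = -(2/5)    [7 ≡ 2 mod 5]
  = (1/5)    [5 ≡ 5 mod 8 ⇒ (2/5) = -1]
  = 1    [(1/5) = 1]
Second factor (121/169):
(121/169)
  = (169/121)    [QR: 121 ≡ 1 mod 4, sign kept]
  = (48/121)    [169 ≡ 48 mod 121]
  = (3/121)    [121 ≡ 1 mod 8 ⇒ (2/121)^4 = +1]
  = (121/3)    [QR: 121 ≡ 1 mod 4, sign kept]
  = (1/3)    [121 ≡ 1 mod 3]
  = 1    [(1/3) = 1]
Product: (1)·(1) = 1.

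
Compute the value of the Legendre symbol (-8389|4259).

1

Pull out -1: (-8389|4259) = (-1|4259)·(8389|4259). Since 4259 ≡ 3 (mod 4), (-1|4259) = -1. Now have -(8389|4259).
Reduce the numerator: 8389 ≡ 4130 (mod 4259), so (8389|4259) = (4130|4259).
Factor out 2: 4130 = 2·2065. Since 4259 ≡ 3 (mod 8), (2|4259) = -1. Now have (2065|4259).
2065 ≡ 1 (mod 4), so quadratic reciprocity gives (2065|4259) = (4259|2065). Reduce: 4259 ≡ 129 (mod 2065). Now have (129|2065).
129 ≡ 1 (mod 4), so quadratic reciprocity gives (129|2065) = (2065|129). Reduce: 2065 ≡ 1 (mod 129). Now have (1|129).
(1|129) = 1. Collecting the sign factors: 1.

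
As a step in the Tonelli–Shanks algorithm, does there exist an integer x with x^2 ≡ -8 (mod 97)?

(-8/97)
  = (89/97)    [-8 ≡ 89 mod 97]
  = (97/89)    [QR: 89 ≡ 1 mod 4, sign kept]
  = (8/89)    [97 ≡ 8 mod 89]
  = (1/89)    [89 ≡ 1 mod 8 ⇒ (2/89)^3 = +1]
  = 1    [(1/89) = 1]
(-8/97) = 1, and 97 is prime, so -8 is a quadratic residue mod 97.

yes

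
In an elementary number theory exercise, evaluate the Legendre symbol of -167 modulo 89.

1

(-167/89)
  = (11/89)    [-167 ≡ 11 mod 89]
  = (89/11)    [QR: 89 ≡ 1 mod 4, sign kept]
  = (1/11)    [89 ≡ 1 mod 11]
  = 1    [(1/11) = 1]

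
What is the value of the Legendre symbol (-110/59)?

-1

(-110/59)
  = -(110/59)    [59 ≡ 3 mod 4 ⇒ (-1/59) = -1]
  = -(51/59)    [110 ≡ 51 mod 59]
  = (59/51)    [QR: both ≡ 3 mod 4, sign flips]
  = (8/51)    [59 ≡ 8 mod 51]
  = -(1/51)    [51 ≡ 3 mod 8 ⇒ (2/51)^3 = -1]
  = -1    [(1/51) = 1]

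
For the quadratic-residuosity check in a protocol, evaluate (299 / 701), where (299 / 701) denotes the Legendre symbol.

-1

701 ≡ 1 (mod 4), so quadratic reciprocity gives (299 / 701) = (701 / 299). Reduce: 701 ≡ 103 (mod 299). Now have (103 / 299).
Both 103 ≡ 3 and 299 ≡ 3 (mod 4), so reciprocity gives (103 / 299) = -(299 / 103). Reduce: 299 ≡ 93 (mod 103). Now have -(93 / 103).
93 ≡ 1 (mod 4), so quadratic reciprocity gives (93 / 103) = (103 / 93). Reduce: 103 ≡ 10 (mod 93). Now have -(10 / 93).
Factor out 2: 10 = 2·5. Since 93 ≡ 5 (mod 8), (2 / 93) = -1. Now have (5 / 93).
5 ≡ 1 (mod 4), so quadratic reciprocity gives (5 / 93) = (93 / 5). Reduce: 93 ≡ 3 (mod 5). Now have (3 / 5).
5 ≡ 1 (mod 4), so quadratic reciprocity gives (3 / 5) = (5 / 3). Reduce: 5 ≡ 2 (mod 3). Now have (2 / 3).
Factor out 2: 2 = 2. Since 3 ≡ 3 (mod 8), (2 / 3) = -1. Now have -(1 / 3).
(1 / 3) = 1. Collecting the sign factors: -1.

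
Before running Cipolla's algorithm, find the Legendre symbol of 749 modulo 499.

-1

(749|499)
  = (250|499)    [749 ≡ 250 mod 499]
  = -(125|499)    [499 ≡ 3 mod 8 ⇒ (2|499) = -1]
  = -(499|125)    [QR: 125 ≡ 1 mod 4, sign kept]
  = -(124|125)    [499 ≡ 124 mod 125]
  = -(31|125)    [125 ≡ 5 mod 8 ⇒ (2|125)^2 = +1]
  = -(125|31)    [QR: 125 ≡ 1 mod 4, sign kept]
  = -(1|31)    [125 ≡ 1 mod 31]
  = -1    [(1|31) = 1]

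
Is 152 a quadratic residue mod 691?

yes

(152/691)
  = -(19/691)    [691 ≡ 3 mod 8 ⇒ (2/691)^3 = -1]
  = (691/19)    [QR: both ≡ 3 mod 4, sign flips]
  = (7/19)    [691 ≡ 7 mod 19]
  = -(19/7)    [QR: both ≡ 3 mod 4, sign flips]
  = -(5/7)    [19 ≡ 5 mod 7]
  = -(7/5)    [QR: 5 ≡ 1 mod 4, sign kept]
  = -(2/5)    [7 ≡ 2 mod 5]
  = (1/5)    [5 ≡ 5 mod 8 ⇒ (2/5) = -1]
  = 1    [(1/5) = 1]
The Legendre symbol is 1, so x^2 ≡ 152 (mod 691) has solution.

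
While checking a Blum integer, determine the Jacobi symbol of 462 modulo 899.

Factor out 2: 462 = 2·231. Since 899 ≡ 3 (mod 8), (2/899) = -1. Now have -(231/899).
Both 231 ≡ 3 and 899 ≡ 3 (mod 4), so reciprocity gives (231/899) = -(899/231). Reduce: 899 ≡ 206 (mod 231). Now have (206/231).
Factor out 2: 206 = 2·103. Since 231 ≡ 7 (mod 8), (2/231) = +1. Now have (103/231).
Both 103 ≡ 3 and 231 ≡ 3 (mod 4), so reciprocity gives (103/231) = -(231/103). Reduce: 231 ≡ 25 (mod 103). Now have -(25/103).
25 ≡ 1 (mod 4), so quadratic reciprocity gives (25/103) = (103/25). Reduce: 103 ≡ 3 (mod 25). Now have -(3/25).
25 ≡ 1 (mod 4), so quadratic reciprocity gives (3/25) = (25/3). Reduce: 25 ≡ 1 (mod 3). Now have -(1/3).
(1/3) = 1. Collecting the sign factors: -1.

-1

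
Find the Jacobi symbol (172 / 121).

Reduce the numerator: 172 ≡ 51 (mod 121), so (172 / 121) = (51 / 121).
121 ≡ 1 (mod 4), so quadratic reciprocity gives (51 / 121) = (121 / 51). Reduce: 121 ≡ 19 (mod 51). Now have (19 / 51).
Both 19 ≡ 3 and 51 ≡ 3 (mod 4), so reciprocity gives (19 / 51) = -(51 / 19). Reduce: 51 ≡ 13 (mod 19). Now have -(13 / 19).
13 ≡ 1 (mod 4), so quadratic reciprocity gives (13 / 19) = (19 / 13). Reduce: 19 ≡ 6 (mod 13). Now have -(6 / 13).
Factor out 2: 6 = 2·3. Since 13 ≡ 5 (mod 8), (2 / 13) = -1. Now have (3 / 13).
13 ≡ 1 (mod 4), so quadratic reciprocity gives (3 / 13) = (13 / 3). Reduce: 13 ≡ 1 (mod 3). Now have (1 / 3).
(1 / 3) = 1. Collecting the sign factors: 1.

1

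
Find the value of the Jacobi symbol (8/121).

1

Factor out 2: 8 = 2^3. Since 121 ≡ 1 (mod 8), (2/121) = +1, and (2/121)^3 = +1. Now have (1/121).
(1/121) = 1. Collecting the sign factors: 1.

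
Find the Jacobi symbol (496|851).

(496|851)
  = (31|851)    [851 ≡ 3 mod 8 ⇒ (2|851)^4 = +1]
  = -(851|31)    [QR: both ≡ 3 mod 4, sign flips]
  = -(14|31)    [851 ≡ 14 mod 31]
  = -(7|31)    [31 ≡ 7 mod 8 ⇒ (2|31) = +1]
  = (31|7)    [QR: both ≡ 3 mod 4, sign flips]
  = (3|7)    [31 ≡ 3 mod 7]
  = -(7|3)    [QR: both ≡ 3 mod 4, sign flips]
  = -(1|3)    [7 ≡ 1 mod 3]
  = -1    [(1|3) = 1]

-1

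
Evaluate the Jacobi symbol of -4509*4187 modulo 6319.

By multiplicativity, (-4509·4187/6319) = (-4509/6319)·(4187/6319).
First factor (-4509/6319):
Reduce the numerator: -4509 ≡ 1810 (mod 6319), so (-4509/6319) = (1810/6319).
Factor out 2: 1810 = 2·905. Since 6319 ≡ 7 (mod 8), (2/6319) = +1. Now have (905/6319).
905 ≡ 1 (mod 4), so quadratic reciprocity gives (905/6319) = (6319/905). Reduce: 6319 ≡ 889 (mod 905). Now have (889/905).
889 ≡ 1 (mod 4), so quadratic reciprocity gives (889/905) = (905/889). Reduce: 905 ≡ 16 (mod 889). Now have (16/889).
Factor out 2: 16 = 2^4. Since 889 ≡ 1 (mod 8), (2/889) = +1, and (2/889)^4 = +1. Now have (1/889).
(1/889) = 1. Collecting the sign factors: 1.
Second factor (4187/6319):
Both 4187 ≡ 3 and 6319 ≡ 3 (mod 4), so reciprocity gives (4187/6319) = -(6319/4187). Reduce: 6319 ≡ 2132 (mod 4187). Now have -(2132/4187).
Factor out 2: 2132 = 2^2·533. Since 4187 ≡ 3 (mod 8), (2/4187) = -1, and (2/4187)^2 = +1. Now have -(533/4187).
533 ≡ 1 (mod 4), so quadratic reciprocity gives (533/4187) = (4187/533). Reduce: 4187 ≡ 456 (mod 533). Now have -(456/533).
Factor out 2: 456 = 2^3·57. Since 533 ≡ 5 (mod 8), (2/533) = -1, and (2/533)^3 = -1. Now have (57/533).
57 ≡ 1 (mod 4), so quadratic reciprocity gives (57/533) = (533/57). Reduce: 533 ≡ 20 (mod 57). Now have (20/57).
Factor out 2: 20 = 2^2·5. Since 57 ≡ 1 (mod 8), (2/57) = +1, and (2/57)^2 = +1. Now have (5/57).
5 ≡ 1 (mod 4), so quadratic reciprocity gives (5/57) = (57/5). Reduce: 57 ≡ 2 (mod 5). Now have (2/5).
Factor out 2: 2 = 2. Since 5 ≡ 5 (mod 8), (2/5) = -1. Now have -(1/5).
(1/5) = 1. Collecting the sign factors: -1.
Product: (1)·(-1) = -1.

-1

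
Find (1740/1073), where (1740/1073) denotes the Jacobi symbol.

0

(1740/1073)
  = (667/1073)    [1740 ≡ 667 mod 1073]
  = (1073/667)    [QR: 1073 ≡ 1 mod 4, sign kept]
  = (406/667)    [1073 ≡ 406 mod 667]
  = -(203/667)    [667 ≡ 3 mod 8 ⇒ (2/667) = -1]
  = (667/203)    [QR: both ≡ 3 mod 4, sign flips]
  = (58/203)    [667 ≡ 58 mod 203]
  = -(29/203)    [203 ≡ 3 mod 8 ⇒ (2/203) = -1]
  = -(203/29)    [QR: 29 ≡ 1 mod 4, sign kept]
  = -(0/29)    [203 ≡ 0 mod 29]
  = 0    [numerator 0, gcd > 1]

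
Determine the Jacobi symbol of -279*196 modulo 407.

1

By multiplicativity, (-279·196/407) = (-279/407)·(196/407).
First factor (-279/407):
Reduce the numerator: -279 ≡ 128 (mod 407), so (-279/407) = (128/407).
Factor out 2: 128 = 2^7. Since 407 ≡ 7 (mod 8), (2/407) = +1, and (2/407)^7 = +1. Now have (1/407).
(1/407) = 1. Collecting the sign factors: 1.
Second factor (196/407):
Factor out 2: 196 = 2^2·49. Since 407 ≡ 7 (mod 8), (2/407) = +1, and (2/407)^2 = +1. Now have (49/407).
49 ≡ 1 (mod 4), so quadratic reciprocity gives (49/407) = (407/49). Reduce: 407 ≡ 15 (mod 49). Now have (15/49).
49 ≡ 1 (mod 4), so quadratic reciprocity gives (15/49) = (49/15). Reduce: 49 ≡ 4 (mod 15). Now have (4/15).
Factor out 2: 4 = 2^2. Since 15 ≡ 7 (mod 8), (2/15) = +1, and (2/15)^2 = +1. Now have (1/15).
(1/15) = 1. Collecting the sign factors: 1.
Product: (1)·(1) = 1.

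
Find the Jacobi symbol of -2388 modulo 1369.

1

Reduce the numerator: -2388 ≡ 350 (mod 1369), so (-2388 / 1369) = (350 / 1369).
Factor out 2: 350 = 2·175. Since 1369 ≡ 1 (mod 8), (2 / 1369) = +1. Now have (175 / 1369).
1369 ≡ 1 (mod 4), so quadratic reciprocity gives (175 / 1369) = (1369 / 175). Reduce: 1369 ≡ 144 (mod 175). Now have (144 / 175).
Factor out 2: 144 = 2^4·9. Since 175 ≡ 7 (mod 8), (2 / 175) = +1, and (2 / 175)^4 = +1. Now have (9 / 175).
9 ≡ 1 (mod 4), so quadratic reciprocity gives (9 / 175) = (175 / 9). Reduce: 175 ≡ 4 (mod 9). Now have (4 / 9).
Factor out 2: 4 = 2^2. Since 9 ≡ 1 (mod 8), (2 / 9) = +1, and (2 / 9)^2 = +1. Now have (1 / 9).
(1 / 9) = 1. Collecting the sign factors: 1.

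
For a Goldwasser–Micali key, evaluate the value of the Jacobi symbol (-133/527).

(-133/527)
  = (394/527)    [-133 ≡ 394 mod 527]
  = (197/527)    [527 ≡ 7 mod 8 ⇒ (2/527) = +1]
  = (527/197)    [QR: 197 ≡ 1 mod 4, sign kept]
  = (133/197)    [527 ≡ 133 mod 197]
  = (197/133)    [QR: 133 ≡ 1 mod 4, sign kept]
  = (64/133)    [197 ≡ 64 mod 133]
  = (1/133)    [133 ≡ 5 mod 8 ⇒ (2/133)^6 = +1]
  = 1    [(1/133) = 1]

1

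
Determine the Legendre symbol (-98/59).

1

(-98/59)
  = -(98/59)    [59 ≡ 3 mod 4 ⇒ (-1/59) = -1]
  = -(39/59)    [98 ≡ 39 mod 59]
  = (59/39)    [QR: both ≡ 3 mod 4, sign flips]
  = (20/39)    [59 ≡ 20 mod 39]
  = (5/39)    [39 ≡ 7 mod 8 ⇒ (2/39)^2 = +1]
  = (39/5)    [QR: 5 ≡ 1 mod 4, sign kept]
  = (4/5)    [39 ≡ 4 mod 5]
  = (1/5)    [5 ≡ 5 mod 8 ⇒ (2/5)^2 = +1]
  = 1    [(1/5) = 1]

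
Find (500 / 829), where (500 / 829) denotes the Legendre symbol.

1

(500 / 829)
  = (125 / 829)    [829 ≡ 5 mod 8 ⇒ (2 / 829)^2 = +1]
  = (829 / 125)    [QR: 125 ≡ 1 mod 4, sign kept]
  = (79 / 125)    [829 ≡ 79 mod 125]
  = (125 / 79)    [QR: 125 ≡ 1 mod 4, sign kept]
  = (46 / 79)    [125 ≡ 46 mod 79]
  = (23 / 79)    [79 ≡ 7 mod 8 ⇒ (2 / 79) = +1]
  = -(79 / 23)    [QR: both ≡ 3 mod 4, sign flips]
  = -(10 / 23)    [79 ≡ 10 mod 23]
  = -(5 / 23)    [23 ≡ 7 mod 8 ⇒ (2 / 23) = +1]
  = -(23 / 5)    [QR: 5 ≡ 1 mod 4, sign kept]
  = -(3 / 5)    [23 ≡ 3 mod 5]
  = -(5 / 3)    [QR: 5 ≡ 1 mod 4, sign kept]
  = -(2 / 3)    [5 ≡ 2 mod 3]
  = (1 / 3)    [3 ≡ 3 mod 8 ⇒ (2 / 3) = -1]
  = 1    [(1 / 3) = 1]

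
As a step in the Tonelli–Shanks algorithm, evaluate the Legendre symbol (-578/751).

-1

(-578/751)
  = -(578/751)    [751 ≡ 3 mod 4 ⇒ (-1/751) = -1]
  = -(289/751)    [751 ≡ 7 mod 8 ⇒ (2/751) = +1]
  = -(751/289)    [QR: 289 ≡ 1 mod 4, sign kept]
  = -(173/289)    [751 ≡ 173 mod 289]
  = -(289/173)    [QR: 173 ≡ 1 mod 4, sign kept]
  = -(116/173)    [289 ≡ 116 mod 173]
  = -(29/173)    [173 ≡ 5 mod 8 ⇒ (2/173)^2 = +1]
  = -(173/29)    [QR: 29 ≡ 1 mod 4, sign kept]
  = -(28/29)    [173 ≡ 28 mod 29]
  = -(7/29)    [29 ≡ 5 mod 8 ⇒ (2/29)^2 = +1]
  = -(29/7)    [QR: 29 ≡ 1 mod 4, sign kept]
  = -(1/7)    [29 ≡ 1 mod 7]
  = -1    [(1/7) = 1]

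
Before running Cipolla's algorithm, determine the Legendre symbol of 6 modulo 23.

1

(6 / 23)
  = (3 / 23)    [23 ≡ 7 mod 8 ⇒ (2 / 23) = +1]
  = -(23 / 3)    [QR: both ≡ 3 mod 4, sign flips]
  = -(2 / 3)    [23 ≡ 2 mod 3]
  = (1 / 3)    [3 ≡ 3 mod 8 ⇒ (2 / 3) = -1]
  = 1    [(1 / 3) = 1]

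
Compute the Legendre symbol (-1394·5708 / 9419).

-1

By multiplicativity, (-1394·5708 / 9419) = (-1394 / 9419)·(5708 / 9419).
First factor (-1394 / 9419):
Pull out -1: (-1394 / 9419) = (-1 / 9419)·(1394 / 9419). Since 9419 ≡ 3 (mod 4), (-1 / 9419) = -1. Now have -(1394 / 9419).
Factor out 2: 1394 = 2·697. Since 9419 ≡ 3 (mod 8), (2 / 9419) = -1. Now have (697 / 9419).
697 ≡ 1 (mod 4), so quadratic reciprocity gives (697 / 9419) = (9419 / 697). Reduce: 9419 ≡ 358 (mod 697). Now have (358 / 697).
Factor out 2: 358 = 2·179. Since 697 ≡ 1 (mod 8), (2 / 697) = +1. Now have (179 / 697).
697 ≡ 1 (mod 4), so quadratic reciprocity gives (179 / 697) = (697 / 179). Reduce: 697 ≡ 160 (mod 179). Now have (160 / 179).
Factor out 2: 160 = 2^5·5. Since 179 ≡ 3 (mod 8), (2 / 179) = -1, and (2 / 179)^5 = -1. Now have -(5 / 179).
5 ≡ 1 (mod 4), so quadratic reciprocity gives (5 / 179) = (179 / 5). Reduce: 179 ≡ 4 (mod 5). Now have -(4 / 5).
Factor out 2: 4 = 2^2. Since 5 ≡ 5 (mod 8), (2 / 5) = -1, and (2 / 5)^2 = +1. Now have -(1 / 5).
(1 / 5) = 1. Collecting the sign factors: -1.
Second factor (5708 / 9419):
Factor out 2: 5708 = 2^2·1427. Since 9419 ≡ 3 (mod 8), (2 / 9419) = -1, and (2 / 9419)^2 = +1. Now have (1427 / 9419).
Both 1427 ≡ 3 and 9419 ≡ 3 (mod 4), so reciprocity gives (1427 / 9419) = -(9419 / 1427). Reduce: 9419 ≡ 857 (mod 1427). Now have -(857 / 1427).
857 ≡ 1 (mod 4), so quadratic reciprocity gives (857 / 1427) = (1427 / 857). Reduce: 1427 ≡ 570 (mod 857). Now have -(570 / 857).
Factor out 2: 570 = 2·285. Since 857 ≡ 1 (mod 8), (2 / 857) = +1. Now have -(285 / 857).
285 ≡ 1 (mod 4), so quadratic reciprocity gives (285 / 857) = (857 / 285). Reduce: 857 ≡ 2 (mod 285). Now have -(2 / 285).
Factor out 2: 2 = 2. Since 285 ≡ 5 (mod 8), (2 / 285) = -1. Now have (1 / 285).
(1 / 285) = 1. Collecting the sign factors: 1.
Product: (-1)·(1) = -1.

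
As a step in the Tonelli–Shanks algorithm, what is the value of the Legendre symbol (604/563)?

(604/563)
  = (41/563)    [604 ≡ 41 mod 563]
  = (563/41)    [QR: 41 ≡ 1 mod 4, sign kept]
  = (30/41)    [563 ≡ 30 mod 41]
  = (15/41)    [41 ≡ 1 mod 8 ⇒ (2/41) = +1]
  = (41/15)    [QR: 41 ≡ 1 mod 4, sign kept]
  = (11/15)    [41 ≡ 11 mod 15]
  = -(15/11)    [QR: both ≡ 3 mod 4, sign flips]
  = -(4/11)    [15 ≡ 4 mod 11]
  = -(1/11)    [11 ≡ 3 mod 8 ⇒ (2/11)^2 = +1]
  = -1    [(1/11) = 1]

-1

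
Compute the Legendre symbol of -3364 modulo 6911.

(-3364/6911)
  = (3547/6911)    [-3364 ≡ 3547 mod 6911]
  = -(6911/3547)    [QR: both ≡ 3 mod 4, sign flips]
  = -(3364/3547)    [6911 ≡ 3364 mod 3547]
  = -(841/3547)    [3547 ≡ 3 mod 8 ⇒ (2/3547)^2 = +1]
  = -(3547/841)    [QR: 841 ≡ 1 mod 4, sign kept]
  = -(183/841)    [3547 ≡ 183 mod 841]
  = -(841/183)    [QR: 841 ≡ 1 mod 4, sign kept]
  = -(109/183)    [841 ≡ 109 mod 183]
  = -(183/109)    [QR: 109 ≡ 1 mod 4, sign kept]
  = -(74/109)    [183 ≡ 74 mod 109]
  = (37/109)    [109 ≡ 5 mod 8 ⇒ (2/109) = -1]
  = (109/37)    [QR: 37 ≡ 1 mod 4, sign kept]
  = (35/37)    [109 ≡ 35 mod 37]
  = (37/35)    [QR: 37 ≡ 1 mod 4, sign kept]
  = (2/35)    [37 ≡ 2 mod 35]
  = -(1/35)    [35 ≡ 3 mod 8 ⇒ (2/35) = -1]
  = -1    [(1/35) = 1]

-1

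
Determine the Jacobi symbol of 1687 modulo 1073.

-1

Reduce the numerator: 1687 ≡ 614 (mod 1073), so (1687|1073) = (614|1073).
Factor out 2: 614 = 2·307. Since 1073 ≡ 1 (mod 8), (2|1073) = +1. Now have (307|1073).
1073 ≡ 1 (mod 4), so quadratic reciprocity gives (307|1073) = (1073|307). Reduce: 1073 ≡ 152 (mod 307). Now have (152|307).
Factor out 2: 152 = 2^3·19. Since 307 ≡ 3 (mod 8), (2|307) = -1, and (2|307)^3 = -1. Now have -(19|307).
Both 19 ≡ 3 and 307 ≡ 3 (mod 4), so reciprocity gives (19|307) = -(307|19). Reduce: 307 ≡ 3 (mod 19). Now have (3|19).
Both 3 ≡ 3 and 19 ≡ 3 (mod 4), so reciprocity gives (3|19) = -(19|3). Reduce: 19 ≡ 1 (mod 3). Now have -(1|3).
(1|3) = 1. Collecting the sign factors: -1.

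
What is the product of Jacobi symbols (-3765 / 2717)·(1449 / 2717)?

By multiplicativity, (-3765·1449 / 2717) = (-3765 / 2717)·(1449 / 2717).
First factor (-3765 / 2717):
(-3765 / 2717)
  = (3765 / 2717)    [2717 ≡ 1 mod 4 ⇒ (-1 / 2717) = +1]
  = (1048 / 2717)    [3765 ≡ 1048 mod 2717]
  = -(131 / 2717)    [2717 ≡ 5 mod 8 ⇒ (2 / 2717)^3 = -1]
  = -(2717 / 131)    [QR: 2717 ≡ 1 mod 4, sign kept]
  = -(97 / 131)    [2717 ≡ 97 mod 131]
  = -(131 / 97)    [QR: 97 ≡ 1 mod 4, sign kept]
  = -(34 / 97)    [131 ≡ 34 mod 97]
  = -(17 / 97)    [97 ≡ 1 mod 8 ⇒ (2 / 97) = +1]
  = -(97 / 17)    [QR: 17 ≡ 1 mod 4, sign kept]
  = -(12 / 17)    [97 ≡ 12 mod 17]
  = -(3 / 17)    [17 ≡ 1 mod 8 ⇒ (2 / 17)^2 = +1]
  = -(17 / 3)    [QR: 17 ≡ 1 mod 4, sign kept]
  = -(2 / 3)    [17 ≡ 2 mod 3]
  = (1 / 3)    [3 ≡ 3 mod 8 ⇒ (2 / 3) = -1]
  = 1    [(1 / 3) = 1]
Second factor (1449 / 2717):
(1449 / 2717)
  = (2717 / 1449)    [QR: 1449 ≡ 1 mod 4, sign kept]
  = (1268 / 1449)    [2717 ≡ 1268 mod 1449]
  = (317 / 1449)    [1449 ≡ 1 mod 8 ⇒ (2 / 1449)^2 = +1]
  = (1449 / 317)    [QR: 317 ≡ 1 mod 4, sign kept]
  = (181 / 317)    [1449 ≡ 181 mod 317]
  = (317 / 181)    [QR: 181 ≡ 1 mod 4, sign kept]
  = (136 / 181)    [317 ≡ 136 mod 181]
  = -(17 / 181)    [181 ≡ 5 mod 8 ⇒ (2 / 181)^3 = -1]
  = -(181 / 17)    [QR: 17 ≡ 1 mod 4, sign kept]
  = -(11 / 17)    [181 ≡ 11 mod 17]
  = -(17 / 11)    [QR: 17 ≡ 1 mod 4, sign kept]
  = -(6 / 11)    [17 ≡ 6 mod 11]
  = (3 / 11)    [11 ≡ 3 mod 8 ⇒ (2 / 11) = -1]
  = -(11 / 3)    [QR: both ≡ 3 mod 4, sign flips]
  = -(2 / 3)    [11 ≡ 2 mod 3]
  = (1 / 3)    [3 ≡ 3 mod 8 ⇒ (2 / 3) = -1]
  = 1    [(1 / 3) = 1]
Product: (1)·(1) = 1.

1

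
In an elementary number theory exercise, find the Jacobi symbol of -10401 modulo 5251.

1

(-10401/5251)
  = (101/5251)    [-10401 ≡ 101 mod 5251]
  = (5251/101)    [QR: 101 ≡ 1 mod 4, sign kept]
  = (100/101)    [5251 ≡ 100 mod 101]
  = (25/101)    [101 ≡ 5 mod 8 ⇒ (2/101)^2 = +1]
  = (101/25)    [QR: 25 ≡ 1 mod 4, sign kept]
  = (1/25)    [101 ≡ 1 mod 25]
  = 1    [(1/25) = 1]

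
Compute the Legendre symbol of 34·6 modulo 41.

By multiplicativity, (34·6/41) = (34/41)·(6/41).
First factor (34/41):
(34/41)
  = (17/41)    [41 ≡ 1 mod 8 ⇒ (2/41) = +1]
  = (41/17)    [QR: 17 ≡ 1 mod 4, sign kept]
  = (7/17)    [41 ≡ 7 mod 17]
  = (17/7)    [QR: 17 ≡ 1 mod 4, sign kept]
  = (3/7)    [17 ≡ 3 mod 7]
  = -(7/3)    [QR: both ≡ 3 mod 4, sign flips]
  = -(1/3)    [7 ≡ 1 mod 3]
  = -1    [(1/3) = 1]
Second factor (6/41):
(6/41)
  = (3/41)    [41 ≡ 1 mod 8 ⇒ (2/41) = +1]
  = (41/3)    [QR: 41 ≡ 1 mod 4, sign kept]
  = (2/3)    [41 ≡ 2 mod 3]
  = -(1/3)    [3 ≡ 3 mod 8 ⇒ (2/3) = -1]
  = -1    [(1/3) = 1]
Product: (-1)·(-1) = 1.

1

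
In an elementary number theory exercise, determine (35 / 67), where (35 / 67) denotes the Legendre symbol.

Both 35 ≡ 3 and 67 ≡ 3 (mod 4), so reciprocity gives (35 / 67) = -(67 / 35). Reduce: 67 ≡ 32 (mod 35). Now have -(32 / 35).
Factor out 2: 32 = 2^5. Since 35 ≡ 3 (mod 8), (2 / 35) = -1, and (2 / 35)^5 = -1. Now have (1 / 35).
(1 / 35) = 1. Collecting the sign factors: 1.

1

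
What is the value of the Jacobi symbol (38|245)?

-1

(38|245)
  = -(19|245)    [245 ≡ 5 mod 8 ⇒ (2|245) = -1]
  = -(245|19)    [QR: 245 ≡ 1 mod 4, sign kept]
  = -(17|19)    [245 ≡ 17 mod 19]
  = -(19|17)    [QR: 17 ≡ 1 mod 4, sign kept]
  = -(2|17)    [19 ≡ 2 mod 17]
  = -(1|17)    [17 ≡ 1 mod 8 ⇒ (2|17) = +1]
  = -1    [(1|17) = 1]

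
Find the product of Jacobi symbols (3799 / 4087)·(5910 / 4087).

1

By multiplicativity, (3799·5910 / 4087) = (3799 / 4087)·(5910 / 4087).
First factor (3799 / 4087):
(3799 / 4087)
  = -(4087 / 3799)    [QR: both ≡ 3 mod 4, sign flips]
  = -(288 / 3799)    [4087 ≡ 288 mod 3799]
  = -(9 / 3799)    [3799 ≡ 7 mod 8 ⇒ (2 / 3799)^5 = +1]
  = -(3799 / 9)    [QR: 9 ≡ 1 mod 4, sign kept]
  = -(1 / 9)    [3799 ≡ 1 mod 9]
  = -1    [(1 / 9) = 1]
Second factor (5910 / 4087):
(5910 / 4087)
  = (1823 / 4087)    [5910 ≡ 1823 mod 4087]
  = -(4087 / 1823)    [QR: both ≡ 3 mod 4, sign flips]
  = -(441 / 1823)    [4087 ≡ 441 mod 1823]
  = -(1823 / 441)    [QR: 441 ≡ 1 mod 4, sign kept]
  = -(59 / 441)    [1823 ≡ 59 mod 441]
  = -(441 / 59)    [QR: 441 ≡ 1 mod 4, sign kept]
  = -(28 / 59)    [441 ≡ 28 mod 59]
  = -(7 / 59)    [59 ≡ 3 mod 8 ⇒ (2 / 59)^2 = +1]
  = (59 / 7)    [QR: both ≡ 3 mod 4, sign flips]
  = (3 / 7)    [59 ≡ 3 mod 7]
  = -(7 / 3)    [QR: both ≡ 3 mod 4, sign flips]
  = -(1 / 3)    [7 ≡ 1 mod 3]
  = -1    [(1 / 3) = 1]
Product: (-1)·(-1) = 1.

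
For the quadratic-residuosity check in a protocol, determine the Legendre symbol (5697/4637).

(5697/4637)
  = (1060/4637)    [5697 ≡ 1060 mod 4637]
  = (265/4637)    [4637 ≡ 5 mod 8 ⇒ (2/4637)^2 = +1]
  = (4637/265)    [QR: 265 ≡ 1 mod 4, sign kept]
  = (132/265)    [4637 ≡ 132 mod 265]
  = (33/265)    [265 ≡ 1 mod 8 ⇒ (2/265)^2 = +1]
  = (265/33)    [QR: 33 ≡ 1 mod 4, sign kept]
  = (1/33)    [265 ≡ 1 mod 33]
  = 1    [(1/33) = 1]

1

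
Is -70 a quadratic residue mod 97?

Reduce the numerator: -70 ≡ 27 (mod 97), so (-70/97) = (27/97).
97 ≡ 1 (mod 4), so quadratic reciprocity gives (27/97) = (97/27). Reduce: 97 ≡ 16 (mod 27). Now have (16/27).
Factor out 2: 16 = 2^4. Since 27 ≡ 3 (mod 8), (2/27) = -1, and (2/27)^4 = +1. Now have (1/27).
(1/27) = 1. Collecting the sign factors: 1.
(-70/97) = 1, and 97 is prime, so -70 is a quadratic residue mod 97.

yes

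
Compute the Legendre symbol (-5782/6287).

(-5782/6287)
  = (505/6287)    [-5782 ≡ 505 mod 6287]
  = (6287/505)    [QR: 505 ≡ 1 mod 4, sign kept]
  = (227/505)    [6287 ≡ 227 mod 505]
  = (505/227)    [QR: 505 ≡ 1 mod 4, sign kept]
  = (51/227)    [505 ≡ 51 mod 227]
  = -(227/51)    [QR: both ≡ 3 mod 4, sign flips]
  = -(23/51)    [227 ≡ 23 mod 51]
  = (51/23)    [QR: both ≡ 3 mod 4, sign flips]
  = (5/23)    [51 ≡ 5 mod 23]
  = (23/5)    [QR: 5 ≡ 1 mod 4, sign kept]
  = (3/5)    [23 ≡ 3 mod 5]
  = (5/3)    [QR: 5 ≡ 1 mod 4, sign kept]
  = (2/3)    [5 ≡ 2 mod 3]
  = -(1/3)    [3 ≡ 3 mod 8 ⇒ (2/3) = -1]
  = -1    [(1/3) = 1]

-1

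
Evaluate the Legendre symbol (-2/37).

(-2/37)
  = (35/37)    [-2 ≡ 35 mod 37]
  = (37/35)    [QR: 37 ≡ 1 mod 4, sign kept]
  = (2/35)    [37 ≡ 2 mod 35]
  = -(1/35)    [35 ≡ 3 mod 8 ⇒ (2/35) = -1]
  = -1    [(1/35) = 1]

-1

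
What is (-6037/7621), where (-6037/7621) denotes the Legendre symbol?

1

Reduce the numerator: -6037 ≡ 1584 (mod 7621), so (-6037/7621) = (1584/7621).
Factor out 2: 1584 = 2^4·99. Since 7621 ≡ 5 (mod 8), (2/7621) = -1, and (2/7621)^4 = +1. Now have (99/7621).
7621 ≡ 1 (mod 4), so quadratic reciprocity gives (99/7621) = (7621/99). Reduce: 7621 ≡ 97 (mod 99). Now have (97/99).
97 ≡ 1 (mod 4), so quadratic reciprocity gives (97/99) = (99/97). Reduce: 99 ≡ 2 (mod 97). Now have (2/97).
Factor out 2: 2 = 2. Since 97 ≡ 1 (mod 8), (2/97) = +1. Now have (1/97).
(1/97) = 1. Collecting the sign factors: 1.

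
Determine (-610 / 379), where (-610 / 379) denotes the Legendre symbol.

1

Reduce the numerator: -610 ≡ 148 (mod 379), so (-610 / 379) = (148 / 379).
Factor out 2: 148 = 2^2·37. Since 379 ≡ 3 (mod 8), (2 / 379) = -1, and (2 / 379)^2 = +1. Now have (37 / 379).
37 ≡ 1 (mod 4), so quadratic reciprocity gives (37 / 379) = (379 / 37). Reduce: 379 ≡ 9 (mod 37). Now have (9 / 37).
9 ≡ 1 (mod 4), so quadratic reciprocity gives (9 / 37) = (37 / 9). Reduce: 37 ≡ 1 (mod 9). Now have (1 / 9).
(1 / 9) = 1. Collecting the sign factors: 1.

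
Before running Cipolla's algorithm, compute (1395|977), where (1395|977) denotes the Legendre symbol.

(1395|977)
  = (418|977)    [1395 ≡ 418 mod 977]
  = (209|977)    [977 ≡ 1 mod 8 ⇒ (2|977) = +1]
  = (977|209)    [QR: 209 ≡ 1 mod 4, sign kept]
  = (141|209)    [977 ≡ 141 mod 209]
  = (209|141)    [QR: 141 ≡ 1 mod 4, sign kept]
  = (68|141)    [209 ≡ 68 mod 141]
  = (17|141)    [141 ≡ 5 mod 8 ⇒ (2|141)^2 = +1]
  = (141|17)    [QR: 17 ≡ 1 mod 4, sign kept]
  = (5|17)    [141 ≡ 5 mod 17]
  = (17|5)    [QR: 5 ≡ 1 mod 4, sign kept]
  = (2|5)    [17 ≡ 2 mod 5]
  = -(1|5)    [5 ≡ 5 mod 8 ⇒ (2|5) = -1]
  = -1    [(1|5) = 1]

-1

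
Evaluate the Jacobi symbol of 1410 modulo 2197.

-1

Factor out 2: 1410 = 2·705. Since 2197 ≡ 5 (mod 8), (2|2197) = -1. Now have -(705|2197).
705 ≡ 1 (mod 4), so quadratic reciprocity gives (705|2197) = (2197|705). Reduce: 2197 ≡ 82 (mod 705). Now have -(82|705).
Factor out 2: 82 = 2·41. Since 705 ≡ 1 (mod 8), (2|705) = +1. Now have -(41|705).
41 ≡ 1 (mod 4), so quadratic reciprocity gives (41|705) = (705|41). Reduce: 705 ≡ 8 (mod 41). Now have -(8|41).
Factor out 2: 8 = 2^3. Since 41 ≡ 1 (mod 8), (2|41) = +1, and (2|41)^3 = +1. Now have -(1|41).
(1|41) = 1. Collecting the sign factors: -1.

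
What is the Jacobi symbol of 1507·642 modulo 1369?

By multiplicativity, (1507·642 / 1369) = (1507 / 1369)·(642 / 1369).
First factor (1507 / 1369):
Reduce the numerator: 1507 ≡ 138 (mod 1369), so (1507 / 1369) = (138 / 1369).
Factor out 2: 138 = 2·69. Since 1369 ≡ 1 (mod 8), (2 / 1369) = +1. Now have (69 / 1369).
69 ≡ 1 (mod 4), so quadratic reciprocity gives (69 / 1369) = (1369 / 69). Reduce: 1369 ≡ 58 (mod 69). Now have (58 / 69).
Factor out 2: 58 = 2·29. Since 69 ≡ 5 (mod 8), (2 / 69) = -1. Now have -(29 / 69).
29 ≡ 1 (mod 4), so quadratic reciprocity gives (29 / 69) = (69 / 29). Reduce: 69 ≡ 11 (mod 29). Now have -(11 / 29).
29 ≡ 1 (mod 4), so quadratic reciprocity gives (11 / 29) = (29 / 11). Reduce: 29 ≡ 7 (mod 11). Now have -(7 / 11).
Both 7 ≡ 3 and 11 ≡ 3 (mod 4), so reciprocity gives (7 / 11) = -(11 / 7). Reduce: 11 ≡ 4 (mod 7). Now have (4 / 7).
Factor out 2: 4 = 2^2. Since 7 ≡ 7 (mod 8), (2 / 7) = +1, and (2 / 7)^2 = +1. Now have (1 / 7).
(1 / 7) = 1. Collecting the sign factors: 1.
Second factor (642 / 1369):
Factor out 2: 642 = 2·321. Since 1369 ≡ 1 (mod 8), (2 / 1369) = +1. Now have (321 / 1369).
321 ≡ 1 (mod 4), so quadratic reciprocity gives (321 / 1369) = (1369 / 321). Reduce: 1369 ≡ 85 (mod 321). Now have (85 / 321).
85 ≡ 1 (mod 4), so quadratic reciprocity gives (85 / 321) = (321 / 85). Reduce: 321 ≡ 66 (mod 85). Now have (66 / 85).
Factor out 2: 66 = 2·33. Since 85 ≡ 5 (mod 8), (2 / 85) = -1. Now have -(33 / 85).
33 ≡ 1 (mod 4), so quadratic reciprocity gives (33 / 85) = (85 / 33). Reduce: 85 ≡ 19 (mod 33). Now have -(19 / 33).
33 ≡ 1 (mod 4), so quadratic reciprocity gives (19 / 33) = (33 / 19). Reduce: 33 ≡ 14 (mod 19). Now have -(14 / 19).
Factor out 2: 14 = 2·7. Since 19 ≡ 3 (mod 8), (2 / 19) = -1. Now have (7 / 19).
Both 7 ≡ 3 and 19 ≡ 3 (mod 4), so reciprocity gives (7 / 19) = -(19 / 7). Reduce: 19 ≡ 5 (mod 7). Now have -(5 / 7).
5 ≡ 1 (mod 4), so quadratic reciprocity gives (5 / 7) = (7 / 5). Reduce: 7 ≡ 2 (mod 5). Now have -(2 / 5).
Factor out 2: 2 = 2. Since 5 ≡ 5 (mod 8), (2 / 5) = -1. Now have (1 / 5).
(1 / 5) = 1. Collecting the sign factors: 1.
Product: (1)·(1) = 1.

1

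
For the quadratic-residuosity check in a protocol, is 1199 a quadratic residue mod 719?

yes

Reduce the numerator: 1199 ≡ 480 (mod 719), so (1199|719) = (480|719).
Factor out 2: 480 = 2^5·15. Since 719 ≡ 7 (mod 8), (2|719) = +1, and (2|719)^5 = +1. Now have (15|719).
Both 15 ≡ 3 and 719 ≡ 3 (mod 4), so reciprocity gives (15|719) = -(719|15). Reduce: 719 ≡ 14 (mod 15). Now have -(14|15).
Factor out 2: 14 = 2·7. Since 15 ≡ 7 (mod 8), (2|15) = +1. Now have -(7|15).
Both 7 ≡ 3 and 15 ≡ 3 (mod 4), so reciprocity gives (7|15) = -(15|7). Reduce: 15 ≡ 1 (mod 7). Now have (1|7).
(1|7) = 1. Collecting the sign factors: 1.
(1199|719) = 1, and 719 is prime, so 1199 is a quadratic residue mod 719.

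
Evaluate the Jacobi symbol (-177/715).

(-177/715)
  = (538/715)    [-177 ≡ 538 mod 715]
  = -(269/715)    [715 ≡ 3 mod 8 ⇒ (2/715) = -1]
  = -(715/269)    [QR: 269 ≡ 1 mod 4, sign kept]
  = -(177/269)    [715 ≡ 177 mod 269]
  = -(269/177)    [QR: 177 ≡ 1 mod 4, sign kept]
  = -(92/177)    [269 ≡ 92 mod 177]
  = -(23/177)    [177 ≡ 1 mod 8 ⇒ (2/177)^2 = +1]
  = -(177/23)    [QR: 177 ≡ 1 mod 4, sign kept]
  = -(16/23)    [177 ≡ 16 mod 23]
  = -(1/23)    [23 ≡ 7 mod 8 ⇒ (2/23)^4 = +1]
  = -1    [(1/23) = 1]

-1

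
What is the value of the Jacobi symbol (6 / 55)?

-1

(6 / 55)
  = (3 / 55)    [55 ≡ 7 mod 8 ⇒ (2 / 55) = +1]
  = -(55 / 3)    [QR: both ≡ 3 mod 4, sign flips]
  = -(1 / 3)    [55 ≡ 1 mod 3]
  = -1    [(1 / 3) = 1]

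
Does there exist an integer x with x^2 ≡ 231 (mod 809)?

(231/809)
  = (809/231)    [QR: 809 ≡ 1 mod 4, sign kept]
  = (116/231)    [809 ≡ 116 mod 231]
  = (29/231)    [231 ≡ 7 mod 8 ⇒ (2/231)^2 = +1]
  = (231/29)    [QR: 29 ≡ 1 mod 4, sign kept]
  = (28/29)    [231 ≡ 28 mod 29]
  = (7/29)    [29 ≡ 5 mod 8 ⇒ (2/29)^2 = +1]
  = (29/7)    [QR: 29 ≡ 1 mod 4, sign kept]
  = (1/7)    [29 ≡ 1 mod 7]
  = 1    [(1/7) = 1]
The Legendre symbol is 1, so x^2 ≡ 231 (mod 809) has solution.

yes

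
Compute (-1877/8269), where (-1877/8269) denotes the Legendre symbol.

-1

(-1877/8269)
  = (1877/8269)    [8269 ≡ 1 mod 4 ⇒ (-1/8269) = +1]
  = (8269/1877)    [QR: 1877 ≡ 1 mod 4, sign kept]
  = (761/1877)    [8269 ≡ 761 mod 1877]
  = (1877/761)    [QR: 761 ≡ 1 mod 4, sign kept]
  = (355/761)    [1877 ≡ 355 mod 761]
  = (761/355)    [QR: 761 ≡ 1 mod 4, sign kept]
  = (51/355)    [761 ≡ 51 mod 355]
  = -(355/51)    [QR: both ≡ 3 mod 4, sign flips]
  = -(49/51)    [355 ≡ 49 mod 51]
  = -(51/49)    [QR: 49 ≡ 1 mod 4, sign kept]
  = -(2/49)    [51 ≡ 2 mod 49]
  = -(1/49)    [49 ≡ 1 mod 8 ⇒ (2/49) = +1]
  = -1    [(1/49) = 1]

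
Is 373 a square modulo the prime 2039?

373 ≡ 1 (mod 4), so quadratic reciprocity gives (373|2039) = (2039|373). Reduce: 2039 ≡ 174 (mod 373). Now have (174|373).
Factor out 2: 174 = 2·87. Since 373 ≡ 5 (mod 8), (2|373) = -1. Now have -(87|373).
373 ≡ 1 (mod 4), so quadratic reciprocity gives (87|373) = (373|87). Reduce: 373 ≡ 25 (mod 87). Now have -(25|87).
25 ≡ 1 (mod 4), so quadratic reciprocity gives (25|87) = (87|25). Reduce: 87 ≡ 12 (mod 25). Now have -(12|25).
Factor out 2: 12 = 2^2·3. Since 25 ≡ 1 (mod 8), (2|25) = +1, and (2|25)^2 = +1. Now have -(3|25).
25 ≡ 1 (mod 4), so quadratic reciprocity gives (3|25) = (25|3). Reduce: 25 ≡ 1 (mod 3). Now have -(1|3).
(1|3) = 1. Collecting the sign factors: -1.
(373|2039) = -1, and 2039 is prime, so 373 is not a quadratic residue mod 2039.

no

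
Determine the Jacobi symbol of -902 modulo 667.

(-902|667)
  = (432|667)    [-902 ≡ 432 mod 667]
  = (27|667)    [667 ≡ 3 mod 8 ⇒ (2|667)^4 = +1]
  = -(667|27)    [QR: both ≡ 3 mod 4, sign flips]
  = -(19|27)    [667 ≡ 19 mod 27]
  = (27|19)    [QR: both ≡ 3 mod 4, sign flips]
  = (8|19)    [27 ≡ 8 mod 19]
  = -(1|19)    [19 ≡ 3 mod 8 ⇒ (2|19)^3 = -1]
  = -1    [(1|19) = 1]

-1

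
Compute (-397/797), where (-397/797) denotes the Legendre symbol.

1

Pull out -1: (-397/797) = (-1/797)·(397/797). Since 797 ≡ 1 (mod 4), (-1/797) = +1. Now have (397/797).
397 ≡ 1 (mod 4), so quadratic reciprocity gives (397/797) = (797/397). Reduce: 797 ≡ 3 (mod 397). Now have (3/397).
397 ≡ 1 (mod 4), so quadratic reciprocity gives (3/397) = (397/3). Reduce: 397 ≡ 1 (mod 3). Now have (1/3).
(1/3) = 1. Collecting the sign factors: 1.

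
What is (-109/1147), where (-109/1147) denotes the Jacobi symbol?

1

(-109/1147)
  = -(109/1147)    [1147 ≡ 3 mod 4 ⇒ (-1/1147) = -1]
  = -(1147/109)    [QR: 109 ≡ 1 mod 4, sign kept]
  = -(57/109)    [1147 ≡ 57 mod 109]
  = -(109/57)    [QR: 57 ≡ 1 mod 4, sign kept]
  = -(52/57)    [109 ≡ 52 mod 57]
  = -(13/57)    [57 ≡ 1 mod 8 ⇒ (2/57)^2 = +1]
  = -(57/13)    [QR: 13 ≡ 1 mod 4, sign kept]
  = -(5/13)    [57 ≡ 5 mod 13]
  = -(13/5)    [QR: 5 ≡ 1 mod 4, sign kept]
  = -(3/5)    [13 ≡ 3 mod 5]
  = -(5/3)    [QR: 5 ≡ 1 mod 4, sign kept]
  = -(2/3)    [5 ≡ 2 mod 3]
  = (1/3)    [3 ≡ 3 mod 8 ⇒ (2/3) = -1]
  = 1    [(1/3) = 1]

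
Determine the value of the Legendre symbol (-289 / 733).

(-289 / 733)
  = (444 / 733)    [-289 ≡ 444 mod 733]
  = (111 / 733)    [733 ≡ 5 mod 8 ⇒ (2 / 733)^2 = +1]
  = (733 / 111)    [QR: 733 ≡ 1 mod 4, sign kept]
  = (67 / 111)    [733 ≡ 67 mod 111]
  = -(111 / 67)    [QR: both ≡ 3 mod 4, sign flips]
  = -(44 / 67)    [111 ≡ 44 mod 67]
  = -(11 / 67)    [67 ≡ 3 mod 8 ⇒ (2 / 67)^2 = +1]
  = (67 / 11)    [QR: both ≡ 3 mod 4, sign flips]
  = (1 / 11)    [67 ≡ 1 mod 11]
  = 1    [(1 / 11) = 1]

1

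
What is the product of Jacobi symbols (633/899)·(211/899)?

1

By multiplicativity, (633·211/899) = (633/899)·(211/899).
First factor (633/899):
(633/899)
  = (899/633)    [QR: 633 ≡ 1 mod 4, sign kept]
  = (266/633)    [899 ≡ 266 mod 633]
  = (133/633)    [633 ≡ 1 mod 8 ⇒ (2/633) = +1]
  = (633/133)    [QR: 133 ≡ 1 mod 4, sign kept]
  = (101/133)    [633 ≡ 101 mod 133]
  = (133/101)    [QR: 101 ≡ 1 mod 4, sign kept]
  = (32/101)    [133 ≡ 32 mod 101]
  = -(1/101)    [101 ≡ 5 mod 8 ⇒ (2/101)^5 = -1]
  = -1    [(1/101) = 1]
Second factor (211/899):
(211/899)
  = -(899/211)    [QR: both ≡ 3 mod 4, sign flips]
  = -(55/211)    [899 ≡ 55 mod 211]
  = (211/55)    [QR: both ≡ 3 mod 4, sign flips]
  = (46/55)    [211 ≡ 46 mod 55]
  = (23/55)    [55 ≡ 7 mod 8 ⇒ (2/55) = +1]
  = -(55/23)    [QR: both ≡ 3 mod 4, sign flips]
  = -(9/23)    [55 ≡ 9 mod 23]
  = -(23/9)    [QR: 9 ≡ 1 mod 4, sign kept]
  = -(5/9)    [23 ≡ 5 mod 9]
  = -(9/5)    [QR: 5 ≡ 1 mod 4, sign kept]
  = -(4/5)    [9 ≡ 4 mod 5]
  = -(1/5)    [5 ≡ 5 mod 8 ⇒ (2/5)^2 = +1]
  = -1    [(1/5) = 1]
Product: (-1)·(-1) = 1.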